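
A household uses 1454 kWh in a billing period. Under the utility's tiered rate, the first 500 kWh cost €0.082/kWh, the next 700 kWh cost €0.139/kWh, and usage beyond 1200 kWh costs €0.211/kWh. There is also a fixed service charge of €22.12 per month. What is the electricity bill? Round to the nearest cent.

€214.01

First 500 kWh × €0.082 = €41.00
Next 700 kWh × €0.139 = €97.30
Remaining 254 kWh × €0.211 = €53.59
Energy charge = €191.89; + service €22.12 = €214.01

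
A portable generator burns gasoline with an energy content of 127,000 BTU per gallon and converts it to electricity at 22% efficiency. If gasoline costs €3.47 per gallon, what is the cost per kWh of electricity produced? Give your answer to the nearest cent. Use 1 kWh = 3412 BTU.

Electrical output per gallon = 127,000 BTU × 0.22 / 3412 BTU/kWh = 8.189 kWh
Cost per kWh = €3.47 / 8.189 kWh = €0.424

€0.42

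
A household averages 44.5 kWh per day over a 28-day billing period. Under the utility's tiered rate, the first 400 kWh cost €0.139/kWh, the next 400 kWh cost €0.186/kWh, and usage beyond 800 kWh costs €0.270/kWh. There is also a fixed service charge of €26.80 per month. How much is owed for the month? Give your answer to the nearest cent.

€277.22

Usage = 44.5 kWh/day × 28 days = 1246 kWh
First 400 kWh × €0.139 = €55.60
Next 400 kWh × €0.186 = €74.40
Remaining 446 kWh × €0.270 = €120.42
Energy charge = €250.42; + service €26.80 = €277.22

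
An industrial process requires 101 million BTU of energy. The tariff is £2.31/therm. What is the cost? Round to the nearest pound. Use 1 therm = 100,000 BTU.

101 million BTU × (10 therm/million BTU) = 1,010 therm
Cost = 1,010 therm × £2.31/therm = £2,333.10 ≈ £2333

£2333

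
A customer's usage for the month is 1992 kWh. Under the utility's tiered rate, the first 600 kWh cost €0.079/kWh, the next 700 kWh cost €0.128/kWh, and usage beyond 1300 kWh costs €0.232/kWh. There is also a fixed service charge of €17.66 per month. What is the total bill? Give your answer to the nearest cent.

€315.20

First 600 kWh × €0.079 = €47.40
Next 700 kWh × €0.128 = €89.60
Remaining 692 kWh × €0.232 = €160.54
Energy charge = €297.54; + service €17.66 = €315.20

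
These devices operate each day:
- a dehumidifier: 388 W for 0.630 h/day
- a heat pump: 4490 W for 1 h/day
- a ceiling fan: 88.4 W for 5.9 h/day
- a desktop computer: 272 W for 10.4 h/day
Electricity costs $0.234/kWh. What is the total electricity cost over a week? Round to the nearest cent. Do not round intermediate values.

dehumidifier: 388 W × 0.630 h × 7 d = 1,711 Wh = 1.711 kWh
heat pump: 4490 W × 1 h × 7 d = 31,430 Wh = 31.43 kWh
ceiling fan: 88.4 W × 5.9 h × 7 d = 3,651 Wh = 3.651 kWh
desktop computer: 272 W × 10.4 h × 7 d = 19,802 Wh = 19.8 kWh
Total energy = 1.711 + 31.43 + 3.651 + 19.8 = 56.59 kWh
Cost = 56.59 kWh × $0.234 = $13.24

$13.24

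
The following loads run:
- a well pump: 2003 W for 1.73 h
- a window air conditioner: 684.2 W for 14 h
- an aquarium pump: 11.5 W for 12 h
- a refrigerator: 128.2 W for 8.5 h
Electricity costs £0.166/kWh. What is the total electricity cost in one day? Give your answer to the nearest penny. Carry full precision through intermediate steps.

well pump: 2003 W × 1.73 h = 3,465 Wh = 3.465 kWh
window air conditioner: 684.2 W × 14 h = 9,579 Wh = 9.579 kWh
aquarium pump: 11.5 W × 12 h = 138 Wh = 0.138 kWh
refrigerator: 128.2 W × 8.5 h = 1,090 Wh = 1.09 kWh
Total energy = 3.465 + 9.579 + 0.138 + 1.09 = 14.27 kWh
Cost = 14.27 kWh × £0.166 = £2.37

£2.37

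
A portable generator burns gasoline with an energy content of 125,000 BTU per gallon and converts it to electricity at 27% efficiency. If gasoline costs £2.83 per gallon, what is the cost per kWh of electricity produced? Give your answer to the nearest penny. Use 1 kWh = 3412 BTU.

£0.29

Electrical output per gallon = 125,000 BTU × 0.27 / 3412 BTU/kWh = 9.892 kWh
Cost per kWh = £2.83 / 9.892 kWh = £0.286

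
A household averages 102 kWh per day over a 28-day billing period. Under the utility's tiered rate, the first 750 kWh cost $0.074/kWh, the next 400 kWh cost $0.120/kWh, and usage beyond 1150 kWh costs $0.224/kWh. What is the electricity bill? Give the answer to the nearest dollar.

Usage = 102 kWh/day × 28 days = 2856 kWh
First 750 kWh × $0.074 = $55.50
Next 400 kWh × $0.120 = $48.00
Remaining 1706 kWh × $0.224 = $382.14
Total = $485.64 ≈ $486

$486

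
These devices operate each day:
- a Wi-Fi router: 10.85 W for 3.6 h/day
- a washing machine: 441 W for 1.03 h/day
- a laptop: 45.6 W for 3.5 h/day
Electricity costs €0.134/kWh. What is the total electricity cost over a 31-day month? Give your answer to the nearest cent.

€2.71

Wi-Fi router: 10.85 W × 3.6 h × 31 d = 1,211 Wh = 1.211 kWh
washing machine: 441 W × 1.03 h × 31 d = 14,081 Wh = 14.08 kWh
laptop: 45.6 W × 3.5 h × 31 d = 4,948 Wh = 4.948 kWh
Total energy = 1.211 + 14.08 + 4.948 = 20.24 kWh
Cost = 20.24 kWh × €0.134 = €2.71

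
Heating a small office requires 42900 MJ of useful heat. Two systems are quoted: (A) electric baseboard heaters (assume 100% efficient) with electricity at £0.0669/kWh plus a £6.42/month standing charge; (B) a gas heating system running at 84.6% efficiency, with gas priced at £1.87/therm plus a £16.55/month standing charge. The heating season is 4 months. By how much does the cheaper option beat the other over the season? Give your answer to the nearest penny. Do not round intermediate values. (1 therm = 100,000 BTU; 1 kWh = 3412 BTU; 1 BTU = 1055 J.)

£142.05

Heat load = 42900 MJ = 42,900,000,000 J / 1055 = 40,663,507 BTU
Gas: input = 40,663,507 / 0.846 = 48,065,611 BTU = 480.7 therm → 480.7 × £1.87 = £898.83; + 4 × £16.55 standing = £965.03
Electric: 40,663,507 BTU / 3412 = 11,920 kWh → × £0.0669 = £797.30; + 4 × £6.42 standing = £822.98
Difference = |£965.03 − £822.98| = £142.05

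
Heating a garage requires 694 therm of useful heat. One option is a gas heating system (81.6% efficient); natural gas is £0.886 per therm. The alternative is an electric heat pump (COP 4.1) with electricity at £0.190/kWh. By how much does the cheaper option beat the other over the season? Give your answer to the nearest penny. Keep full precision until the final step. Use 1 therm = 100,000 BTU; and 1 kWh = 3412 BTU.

Heat load = 694 therm × 100,000 = 69,400,000 BTU
Gas: input = 69,400,000 / 0.816 = 85,049,020 BTU = 850.5 therm → 850.5 × £0.886 = £753.53
Heat pump: 69,400,000 BTU / 3412 = 20,340 kWh heat; / 4.1 = 4,961 kWh in → × £0.190 = £942.58
Difference = |£753.53 − £942.58| = £189.05

£189.05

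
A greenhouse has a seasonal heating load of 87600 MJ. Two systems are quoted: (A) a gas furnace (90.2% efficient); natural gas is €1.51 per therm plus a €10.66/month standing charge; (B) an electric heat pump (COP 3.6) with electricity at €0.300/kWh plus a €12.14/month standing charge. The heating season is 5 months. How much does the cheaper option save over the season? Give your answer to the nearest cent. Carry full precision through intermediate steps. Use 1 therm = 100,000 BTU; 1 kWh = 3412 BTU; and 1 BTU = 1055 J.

€645.35

Heat load = 87600 MJ = 87,600,000,000 J / 1055 = 83,033,175 BTU
Gas: input = 83,033,175 / 0.902 = 92,054,518 BTU = 920.5 therm → 920.5 × €1.51 = €1,390.02; + 5 × €10.66 standing = €1,443.32
Heat pump: 83,033,175 BTU / 3412 = 24,340 kWh heat; / 3.6 = 6,760 kWh in → × €0.300 = €2,027.97; + 5 × €12.14 standing = €2,088.67
Difference = |€1,443.32 − €2,088.67| = €645.35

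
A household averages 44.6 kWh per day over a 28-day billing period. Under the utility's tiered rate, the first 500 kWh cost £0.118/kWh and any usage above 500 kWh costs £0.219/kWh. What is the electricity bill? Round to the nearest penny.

Usage = 44.6 kWh/day × 28 days = 1248.8 kWh
First 500 kWh × £0.118 = £59.00
Remaining 748.8 kWh × £0.219 = £163.99
Total = £222.99

£222.99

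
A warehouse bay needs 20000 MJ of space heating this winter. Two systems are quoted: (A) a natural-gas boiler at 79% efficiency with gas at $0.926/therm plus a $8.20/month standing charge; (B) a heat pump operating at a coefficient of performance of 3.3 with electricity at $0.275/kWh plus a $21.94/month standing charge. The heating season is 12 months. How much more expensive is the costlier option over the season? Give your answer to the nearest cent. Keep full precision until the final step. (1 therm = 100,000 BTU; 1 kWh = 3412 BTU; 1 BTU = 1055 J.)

Heat load = 20000 MJ = 20,000,000,000 J / 1055 = 18,957,346 BTU
Gas: input = 18,957,346 / 0.79 = 23,996,640 BTU = 240 therm → 240 × $0.926 = $222.21; + 12 × $8.20 standing = $320.61
Heat pump: 18,957,346 BTU / 3412 = 5,556 kWh heat; / 3.3 = 1,684 kWh in → × $0.275 = $463.01; + 12 × $21.94 standing = $726.29
Difference = |$320.61 − $726.29| = $405.68

$405.68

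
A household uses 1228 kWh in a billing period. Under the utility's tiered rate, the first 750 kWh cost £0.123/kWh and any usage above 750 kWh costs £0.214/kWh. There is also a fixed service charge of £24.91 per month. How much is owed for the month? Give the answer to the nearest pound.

First 750 kWh × £0.123 = £92.25
Remaining 478 kWh × £0.214 = £102.29
Energy charge = £194.54; + service £24.91 = £219.45 ≈ £219

£219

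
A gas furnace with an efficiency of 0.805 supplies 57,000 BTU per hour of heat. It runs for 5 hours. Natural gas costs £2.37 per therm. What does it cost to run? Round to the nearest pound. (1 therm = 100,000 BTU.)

£8

Heat delivered = 57,000 BTU/h × 5 h = 285,000 BTU
Gas input = 285,000 / 0.805 = 354,037 BTU
= 354,037 / 100,000 = 3.54 therm
Cost = 3.54 × £2.37/therm = £8.39 ≈ £8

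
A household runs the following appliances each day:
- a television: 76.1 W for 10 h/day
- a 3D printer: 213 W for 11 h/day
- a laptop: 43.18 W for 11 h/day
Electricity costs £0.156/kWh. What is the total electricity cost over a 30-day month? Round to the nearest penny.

television: 76.1 W × 10 h × 30 d = 22,830 Wh = 22.83 kWh
3D printer: 213 W × 11 h × 30 d = 70,290 Wh = 70.29 kWh
laptop: 43.18 W × 11 h × 30 d = 14,249 Wh = 14.25 kWh
Total energy = 22.83 + 70.29 + 14.25 = 107.4 kWh
Cost = 107.4 kWh × £0.156 = £16.75

£16.75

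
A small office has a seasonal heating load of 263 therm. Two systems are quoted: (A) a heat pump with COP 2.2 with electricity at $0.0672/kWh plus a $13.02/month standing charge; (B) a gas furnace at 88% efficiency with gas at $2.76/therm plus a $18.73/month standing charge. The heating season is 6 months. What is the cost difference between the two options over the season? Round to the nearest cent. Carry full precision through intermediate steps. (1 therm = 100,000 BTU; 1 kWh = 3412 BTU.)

Heat load = 263 therm × 100,000 = 26,300,000 BTU
Gas: input = 26,300,000 / 0.88 = 29,886,364 BTU = 298.9 therm → 298.9 × $2.76 = $824.86; + 6 × $18.73 standing = $937.24
Heat pump: 26,300,000 BTU / 3412 = 7,708 kWh heat; / 2.2 = 3,504 kWh in → × $0.0672 = $235.45; + 6 × $13.02 standing = $313.57
Difference = |$937.24 − $313.57| = $623.68

$623.68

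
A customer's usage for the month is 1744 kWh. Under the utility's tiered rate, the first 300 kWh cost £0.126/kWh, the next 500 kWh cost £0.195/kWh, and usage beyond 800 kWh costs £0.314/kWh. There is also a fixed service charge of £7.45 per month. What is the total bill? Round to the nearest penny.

First 300 kWh × £0.126 = £37.80
Next 500 kWh × £0.195 = £97.50
Remaining 944 kWh × £0.314 = £296.42
Energy charge = £431.72; + service £7.45 = £439.17

£439.17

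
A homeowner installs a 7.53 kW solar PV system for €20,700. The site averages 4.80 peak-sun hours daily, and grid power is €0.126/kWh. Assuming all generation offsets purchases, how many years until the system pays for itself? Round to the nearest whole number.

12 years

Daily generation = 7.53 kW × 4.80 h = 36.14 kWh
Annual generation = 36.14 × 365 = 13193 kWh
Annual savings = 13193 × €0.126 = €1,662.26
Payback = €20,700 / €1,662.26 = 12.5 years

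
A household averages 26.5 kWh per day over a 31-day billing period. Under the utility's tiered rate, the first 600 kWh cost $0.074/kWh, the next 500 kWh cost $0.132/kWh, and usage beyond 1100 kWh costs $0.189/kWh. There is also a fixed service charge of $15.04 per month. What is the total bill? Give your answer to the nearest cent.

Usage = 26.5 kWh/day × 31 days = 821.5 kWh
First 600 kWh × $0.074 = $44.40
Next 221.5 kWh × $0.132 = $29.24
Remaining tier: 0 kWh (not reached)
Energy charge = $73.64; + service $15.04 = $88.68

$88.68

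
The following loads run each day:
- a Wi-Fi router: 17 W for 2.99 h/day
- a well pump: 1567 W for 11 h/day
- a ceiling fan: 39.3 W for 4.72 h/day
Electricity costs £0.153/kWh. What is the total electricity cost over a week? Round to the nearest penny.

Wi-Fi router: 17 W × 2.99 h × 7 d = 356 Wh = 0.3558 kWh
well pump: 1567 W × 11 h × 7 d = 120,659 Wh = 120.7 kWh
ceiling fan: 39.3 W × 4.72 h × 7 d = 1,298 Wh = 1.298 kWh
Total energy = 0.3558 + 120.7 + 1.298 = 122.3 kWh
Cost = 122.3 kWh × £0.153 = £18.71

£18.71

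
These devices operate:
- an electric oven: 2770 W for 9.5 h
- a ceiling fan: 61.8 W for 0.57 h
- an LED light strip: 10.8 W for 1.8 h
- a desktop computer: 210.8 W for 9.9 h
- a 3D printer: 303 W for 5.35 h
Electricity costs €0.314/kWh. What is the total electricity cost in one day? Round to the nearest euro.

€9

electric oven: 2770 W × 9.5 h = 26,315 Wh = 26.32 kWh
ceiling fan: 61.8 W × 0.57 h = 35 Wh = 0.03523 kWh
LED light strip: 10.8 W × 1.8 h = 19 Wh = 0.01944 kWh
desktop computer: 210.8 W × 9.9 h = 2,087 Wh = 2.087 kWh
3D printer: 303 W × 5.35 h = 1,621 Wh = 1.621 kWh
Total energy = 26.32 + 0.03523 + 0.01944 + 2.087 + 1.621 = 30.08 kWh
Cost = 30.08 kWh × €0.314 = €9.44 ≈ €9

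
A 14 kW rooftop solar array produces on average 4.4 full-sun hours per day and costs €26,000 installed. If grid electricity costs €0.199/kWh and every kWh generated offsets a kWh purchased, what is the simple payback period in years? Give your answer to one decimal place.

5.8 years

Daily generation = 14 kW × 4.4 h = 61.6 kWh
Annual generation = 61.6 × 365 = 22484 kWh
Annual savings = 22484 × €0.199 = €4,474.32
Payback = €26,000 / €4,474.32 = 5.81 years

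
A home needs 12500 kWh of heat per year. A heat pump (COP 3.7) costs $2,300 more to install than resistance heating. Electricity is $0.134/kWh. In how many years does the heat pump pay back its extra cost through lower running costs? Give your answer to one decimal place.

1.9 years

Resistance: 12500 kWh × $0.134 = $1,675.00/yr
Heat pump: 12500 / 3.7 = 3378 kWh in → × $0.134 = $452.70/yr
Annual savings = $1,222.30
Payback = $2,300 / $1,222.30 = 1.88 years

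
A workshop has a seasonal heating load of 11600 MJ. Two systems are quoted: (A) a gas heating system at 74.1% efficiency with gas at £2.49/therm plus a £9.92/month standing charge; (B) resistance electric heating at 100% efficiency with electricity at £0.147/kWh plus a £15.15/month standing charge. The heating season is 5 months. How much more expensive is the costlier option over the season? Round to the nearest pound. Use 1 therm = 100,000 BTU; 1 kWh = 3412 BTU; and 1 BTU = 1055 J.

Heat load = 11600 MJ = 11,600,000,000 J / 1055 = 10,995,261 BTU
Gas: input = 10,995,261 / 0.741 = 14,838,408 BTU = 148.4 therm → 148.4 × £2.49 = £369.48; + 5 × £9.92 standing = £419.08
Electric: 10,995,261 BTU / 3412 = 3,223 kWh → × £0.147 = £473.71; + 5 × £15.15 standing = £549.46
Difference = |£419.08 − £549.46| = £130.39 ≈ £130

£130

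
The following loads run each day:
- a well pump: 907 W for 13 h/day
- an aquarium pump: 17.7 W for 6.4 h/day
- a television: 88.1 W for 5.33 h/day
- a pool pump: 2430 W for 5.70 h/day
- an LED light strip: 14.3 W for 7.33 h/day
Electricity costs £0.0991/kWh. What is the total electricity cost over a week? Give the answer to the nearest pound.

well pump: 907 W × 13 h × 7 d = 82,537 Wh = 82.54 kWh
aquarium pump: 17.7 W × 6.4 h × 7 d = 793 Wh = 0.793 kWh
television: 88.1 W × 5.33 h × 7 d = 3,287 Wh = 3.287 kWh
pool pump: 2430 W × 5.70 h × 7 d = 96,957 Wh = 96.96 kWh
LED light strip: 14.3 W × 7.33 h × 7 d = 734 Wh = 0.7337 kWh
Total energy = 82.54 + 0.793 + 3.287 + 96.96 + 0.7337 = 184.3 kWh
Cost = 184.3 kWh × £0.0991 = £18.26 ≈ £18

£18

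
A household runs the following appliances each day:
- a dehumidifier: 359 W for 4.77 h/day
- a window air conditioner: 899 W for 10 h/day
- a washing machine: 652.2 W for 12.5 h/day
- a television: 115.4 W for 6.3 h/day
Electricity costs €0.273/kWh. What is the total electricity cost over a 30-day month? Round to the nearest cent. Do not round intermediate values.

€160.38

dehumidifier: 359 W × 4.77 h × 30 d = 51,373 Wh = 51.37 kWh
window air conditioner: 899 W × 10 h × 30 d = 269,700 Wh = 269.7 kWh
washing machine: 652.2 W × 12.5 h × 30 d = 244,575 Wh = 244.6 kWh
television: 115.4 W × 6.3 h × 30 d = 21,811 Wh = 21.81 kWh
Total energy = 51.37 + 269.7 + 244.6 + 21.81 = 587.5 kWh
Cost = 587.5 kWh × €0.273 = €160.38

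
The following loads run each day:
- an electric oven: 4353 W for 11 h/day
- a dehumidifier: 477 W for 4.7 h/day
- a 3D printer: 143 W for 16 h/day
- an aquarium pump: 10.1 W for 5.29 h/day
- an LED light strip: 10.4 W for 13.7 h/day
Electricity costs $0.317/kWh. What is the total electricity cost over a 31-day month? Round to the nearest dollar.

$517

electric oven: 4353 W × 11 h × 31 d = 1,484,373 Wh = 1,484 kWh
dehumidifier: 477 W × 4.7 h × 31 d = 69,499 Wh = 69.5 kWh
3D printer: 143 W × 16 h × 31 d = 70,928 Wh = 70.93 kWh
aquarium pump: 10.1 W × 5.29 h × 31 d = 1,656 Wh = 1.656 kWh
LED light strip: 10.4 W × 13.7 h × 31 d = 4,417 Wh = 4.417 kWh
Total energy = 1,484 + 69.5 + 70.93 + 1.656 + 4.417 = 1,631 kWh
Cost = 1,631 kWh × $0.317 = $516.99 ≈ $517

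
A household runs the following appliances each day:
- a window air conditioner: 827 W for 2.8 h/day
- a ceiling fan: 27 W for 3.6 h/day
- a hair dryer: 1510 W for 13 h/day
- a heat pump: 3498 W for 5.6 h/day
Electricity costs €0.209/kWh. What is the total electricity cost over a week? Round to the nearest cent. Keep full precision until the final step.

window air conditioner: 827 W × 2.8 h × 7 d = 16,209 Wh = 16.21 kWh
ceiling fan: 27 W × 3.6 h × 7 d = 680 Wh = 0.6804 kWh
hair dryer: 1510 W × 13 h × 7 d = 137,410 Wh = 137.4 kWh
heat pump: 3498 W × 5.6 h × 7 d = 137,122 Wh = 137.1 kWh
Total energy = 16.21 + 0.6804 + 137.4 + 137.1 = 291.4 kWh
Cost = 291.4 kWh × €0.209 = €60.91

€60.91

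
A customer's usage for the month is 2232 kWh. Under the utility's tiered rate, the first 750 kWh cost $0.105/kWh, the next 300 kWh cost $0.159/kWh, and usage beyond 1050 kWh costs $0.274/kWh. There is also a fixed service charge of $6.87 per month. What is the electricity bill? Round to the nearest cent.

First 750 kWh × $0.105 = $78.75
Next 300 kWh × $0.159 = $47.70
Remaining 1182 kWh × $0.274 = $323.87
Energy charge = $450.32; + service $6.87 = $457.19

$457.19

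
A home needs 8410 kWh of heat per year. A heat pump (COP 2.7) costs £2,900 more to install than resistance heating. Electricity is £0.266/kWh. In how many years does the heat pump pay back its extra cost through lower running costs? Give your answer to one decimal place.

Resistance: 8410 kWh × £0.266 = £2,237.06/yr
Heat pump: 8410 / 2.7 = 3115 kWh in → × £0.266 = £828.54/yr
Annual savings = £1,408.52
Payback = £2,900 / £1,408.52 = 2.06 years

2.1 years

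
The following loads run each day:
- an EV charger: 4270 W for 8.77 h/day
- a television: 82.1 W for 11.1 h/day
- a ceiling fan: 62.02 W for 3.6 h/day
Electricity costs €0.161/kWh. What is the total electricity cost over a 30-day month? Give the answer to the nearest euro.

€186

EV charger: 4270 W × 8.77 h × 30 d = 1,123,437 Wh = 1,123 kWh
television: 82.1 W × 11.1 h × 30 d = 27,339 Wh = 27.34 kWh
ceiling fan: 62.02 W × 3.6 h × 30 d = 6,698 Wh = 6.698 kWh
Total energy = 1,123 + 27.34 + 6.698 = 1,157 kWh
Cost = 1,157 kWh × €0.161 = €186.35 ≈ €186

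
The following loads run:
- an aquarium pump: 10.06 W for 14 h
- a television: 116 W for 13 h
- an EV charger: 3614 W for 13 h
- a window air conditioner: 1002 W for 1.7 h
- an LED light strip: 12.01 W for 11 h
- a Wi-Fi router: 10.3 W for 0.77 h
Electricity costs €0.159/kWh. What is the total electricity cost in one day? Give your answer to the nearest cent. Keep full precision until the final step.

aquarium pump: 10.06 W × 14 h = 141 Wh = 0.1408 kWh
television: 116 W × 13 h = 1,508 Wh = 1.508 kWh
EV charger: 3614 W × 13 h = 46,982 Wh = 46.98 kWh
window air conditioner: 1002 W × 1.7 h = 1,703 Wh = 1.703 kWh
LED light strip: 12.01 W × 11 h = 132 Wh = 0.1321 kWh
Wi-Fi router: 10.3 W × 0.77 h = 8 Wh = 0.007931 kWh
Total energy = 0.1408 + 1.508 + 46.98 + 1.703 + 0.1321 + 0.007931 = 50.47 kWh
Cost = 50.47 kWh × €0.159 = €8.03

€8.03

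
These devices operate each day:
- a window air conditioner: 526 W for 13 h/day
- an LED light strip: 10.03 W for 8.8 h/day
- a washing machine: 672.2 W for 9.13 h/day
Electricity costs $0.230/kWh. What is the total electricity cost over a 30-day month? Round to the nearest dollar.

window air conditioner: 526 W × 13 h × 30 d = 205,140 Wh = 205.1 kWh
LED light strip: 10.03 W × 8.8 h × 30 d = 2,648 Wh = 2.648 kWh
washing machine: 672.2 W × 9.13 h × 30 d = 184,116 Wh = 184.1 kWh
Total energy = 205.1 + 2.648 + 184.1 = 391.9 kWh
Cost = 391.9 kWh × $0.230 = $90.14 ≈ $90

$90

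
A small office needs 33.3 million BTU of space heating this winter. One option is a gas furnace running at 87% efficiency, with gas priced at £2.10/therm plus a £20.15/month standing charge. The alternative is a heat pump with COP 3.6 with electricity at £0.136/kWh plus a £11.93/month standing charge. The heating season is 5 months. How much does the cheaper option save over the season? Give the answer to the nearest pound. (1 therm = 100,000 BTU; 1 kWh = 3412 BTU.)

£476

Heat load = 33.3 × 10⁶ BTU = 33,300,000 BTU
Gas: input = 33,300,000 / 0.87 = 38,275,862 BTU = 382.8 therm → 382.8 × £2.10 = £803.79; + 5 × £20.15 standing = £904.54
Heat pump: 33,300,000 BTU / 3412 = 9,760 kWh heat; / 3.6 = 2,711 kWh in → × £0.136 = £368.70; + 5 × £11.93 standing = £428.35
Difference = |£904.54 − £428.35| = £476.19 ≈ £476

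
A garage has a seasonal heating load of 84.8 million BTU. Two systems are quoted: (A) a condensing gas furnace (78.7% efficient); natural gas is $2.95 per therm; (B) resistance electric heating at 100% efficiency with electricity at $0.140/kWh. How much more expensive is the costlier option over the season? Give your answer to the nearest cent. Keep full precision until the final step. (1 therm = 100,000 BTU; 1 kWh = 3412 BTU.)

Heat load = 84.8 × 10⁶ BTU = 84,800,000 BTU
Gas: input = 84,800,000 / 0.787 = 107,750,953 BTU = 1,078 therm → 1,078 × $2.95 = $3,178.65
Electric: 84,800,000 BTU / 3412 = 24,850 kWh → × $0.140 = $3,479.48
Difference = |$3,178.65 − $3,479.48| = $300.83

$300.83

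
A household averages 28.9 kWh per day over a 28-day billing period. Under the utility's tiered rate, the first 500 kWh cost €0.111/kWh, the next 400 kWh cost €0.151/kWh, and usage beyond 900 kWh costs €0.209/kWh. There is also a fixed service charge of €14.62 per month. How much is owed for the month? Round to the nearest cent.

€116.81

Usage = 28.9 kWh/day × 28 days = 809.2 kWh
First 500 kWh × €0.111 = €55.50
Next 309.2 kWh × €0.151 = €46.69
Remaining tier: 0 kWh (not reached)
Energy charge = €102.19; + service €14.62 = €116.81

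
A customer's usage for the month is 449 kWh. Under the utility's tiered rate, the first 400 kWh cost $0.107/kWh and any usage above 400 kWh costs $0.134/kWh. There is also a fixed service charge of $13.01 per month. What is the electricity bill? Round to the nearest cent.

First 400 kWh × $0.107 = $42.80
Remaining 49 kWh × $0.134 = $6.57
Energy charge = $49.37; + service $13.01 = $62.38

$62.38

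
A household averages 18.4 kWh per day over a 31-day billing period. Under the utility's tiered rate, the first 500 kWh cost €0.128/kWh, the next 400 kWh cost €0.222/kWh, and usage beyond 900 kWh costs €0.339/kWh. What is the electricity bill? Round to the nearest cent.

€79.63

Usage = 18.4 kWh/day × 31 days = 570.4 kWh
First 500 kWh × €0.128 = €64.00
Next 70.4 kWh × €0.222 = €15.63
Remaining tier: 0 kWh (not reached)
Total = €79.63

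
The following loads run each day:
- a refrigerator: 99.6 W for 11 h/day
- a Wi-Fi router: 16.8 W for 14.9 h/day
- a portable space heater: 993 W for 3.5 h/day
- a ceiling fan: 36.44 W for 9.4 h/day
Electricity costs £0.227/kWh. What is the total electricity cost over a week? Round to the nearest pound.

refrigerator: 99.6 W × 11 h × 7 d = 7,669 Wh = 7.669 kWh
Wi-Fi router: 16.8 W × 14.9 h × 7 d = 1,752 Wh = 1.752 kWh
portable space heater: 993 W × 3.5 h × 7 d = 24,328 Wh = 24.33 kWh
ceiling fan: 36.44 W × 9.4 h × 7 d = 2,398 Wh = 2.398 kWh
Total energy = 7.669 + 1.752 + 24.33 + 2.398 = 36.15 kWh
Cost = 36.15 kWh × £0.227 = £8.21 ≈ £8

£8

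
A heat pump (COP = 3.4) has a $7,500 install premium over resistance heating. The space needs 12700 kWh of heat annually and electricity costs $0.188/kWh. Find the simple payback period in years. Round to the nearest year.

4 years

Resistance: 12700 kWh × $0.188 = $2,387.60/yr
Heat pump: 12700 / 3.4 = 3735 kWh in → × $0.188 = $702.24/yr
Annual savings = $1,685.36
Payback = $7,500 / $1,685.36 = 4.45 years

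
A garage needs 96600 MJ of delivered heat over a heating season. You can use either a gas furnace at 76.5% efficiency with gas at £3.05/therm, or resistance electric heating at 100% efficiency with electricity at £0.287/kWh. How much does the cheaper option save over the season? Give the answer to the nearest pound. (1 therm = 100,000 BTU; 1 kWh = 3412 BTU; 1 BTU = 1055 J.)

£4051

Heat load = 96600 MJ = 96,600,000,000 J / 1055 = 91,563,981 BTU
Gas: input = 91,563,981 / 0.765 = 119,691,478 BTU = 1,197 therm → 1,197 × £3.05 = £3,650.59
Electric: 91,563,981 BTU / 3412 = 26,840 kWh → × £0.287 = £7,701.89
Difference = |£3,650.59 − £7,701.89| = £4,051.30 ≈ £4051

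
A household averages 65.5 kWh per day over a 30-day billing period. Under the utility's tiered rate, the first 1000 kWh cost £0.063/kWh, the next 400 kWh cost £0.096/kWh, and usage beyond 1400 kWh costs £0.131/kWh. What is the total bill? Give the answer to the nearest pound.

Usage = 65.5 kWh/day × 30 days = 1965 kWh
First 1000 kWh × £0.063 = £63.00
Next 400 kWh × £0.096 = £38.40
Remaining 565 kWh × £0.131 = £74.02
Total = £175.41 ≈ £175

£175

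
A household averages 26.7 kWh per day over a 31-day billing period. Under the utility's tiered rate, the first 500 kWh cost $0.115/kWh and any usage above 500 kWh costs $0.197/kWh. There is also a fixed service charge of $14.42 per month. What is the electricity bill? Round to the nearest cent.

$136.48

Usage = 26.7 kWh/day × 31 days = 827.7 kWh
First 500 kWh × $0.115 = $57.50
Remaining 327.7 kWh × $0.197 = $64.56
Energy charge = $122.06; + service $14.42 = $136.48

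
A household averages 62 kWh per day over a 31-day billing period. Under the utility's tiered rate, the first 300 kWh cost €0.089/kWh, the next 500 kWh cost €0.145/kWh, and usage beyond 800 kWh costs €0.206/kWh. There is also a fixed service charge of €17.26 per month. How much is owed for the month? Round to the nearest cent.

Usage = 62 kWh/day × 31 days = 1922 kWh
First 300 kWh × €0.089 = €26.70
Next 500 kWh × €0.145 = €72.50
Remaining 1122 kWh × €0.206 = €231.13
Energy charge = €330.33; + service €17.26 = €347.59

€347.59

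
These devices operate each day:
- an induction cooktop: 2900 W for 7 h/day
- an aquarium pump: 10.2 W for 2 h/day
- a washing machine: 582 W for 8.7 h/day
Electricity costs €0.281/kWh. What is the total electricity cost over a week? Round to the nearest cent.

€49.93

induction cooktop: 2900 W × 7 h × 7 d = 142,100 Wh = 142.1 kWh
aquarium pump: 10.2 W × 2 h × 7 d = 143 Wh = 0.1428 kWh
washing machine: 582 W × 8.7 h × 7 d = 35,444 Wh = 35.44 kWh
Total energy = 142.1 + 0.1428 + 35.44 = 177.7 kWh
Cost = 177.7 kWh × €0.281 = €49.93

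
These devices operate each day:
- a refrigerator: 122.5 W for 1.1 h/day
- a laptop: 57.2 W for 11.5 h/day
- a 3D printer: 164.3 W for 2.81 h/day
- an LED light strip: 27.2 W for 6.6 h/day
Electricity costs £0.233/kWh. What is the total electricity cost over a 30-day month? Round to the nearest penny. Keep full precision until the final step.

£10.02

refrigerator: 122.5 W × 1.1 h × 30 d = 4,042 Wh = 4.043 kWh
laptop: 57.2 W × 11.5 h × 30 d = 19,734 Wh = 19.73 kWh
3D printer: 164.3 W × 2.81 h × 30 d = 13,850 Wh = 13.85 kWh
LED light strip: 27.2 W × 6.6 h × 30 d = 5,386 Wh = 5.386 kWh
Total energy = 4.043 + 19.73 + 13.85 + 5.386 = 43.01 kWh
Cost = 43.01 kWh × £0.233 = £10.02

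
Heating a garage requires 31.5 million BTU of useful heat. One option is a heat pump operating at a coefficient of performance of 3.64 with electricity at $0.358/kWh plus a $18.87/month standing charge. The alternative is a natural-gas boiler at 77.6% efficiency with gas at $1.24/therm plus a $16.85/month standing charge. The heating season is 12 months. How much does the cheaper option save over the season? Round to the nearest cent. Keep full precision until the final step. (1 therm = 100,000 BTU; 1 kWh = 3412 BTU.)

$428.88

Heat load = 31.5 × 10⁶ BTU = 31,500,000 BTU
Gas: input = 31,500,000 / 0.776 = 40,592,784 BTU = 405.9 therm → 405.9 × $1.24 = $503.35; + 12 × $16.85 standing = $705.55
Heat pump: 31,500,000 BTU / 3412 = 9,232 kWh heat; / 3.64 = 2,536 kWh in → × $0.358 = $907.99; + 12 × $18.87 standing = $1,134.43
Difference = |$705.55 − $1,134.43| = $428.88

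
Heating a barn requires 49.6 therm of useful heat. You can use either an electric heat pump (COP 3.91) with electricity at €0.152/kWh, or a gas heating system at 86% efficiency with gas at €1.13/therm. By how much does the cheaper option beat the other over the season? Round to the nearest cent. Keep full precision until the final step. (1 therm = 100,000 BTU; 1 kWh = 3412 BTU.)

Heat load = 49.6 therm × 100,000 = 4,960,000 BTU
Gas: input = 4,960,000 / 0.860 = 5,767,442 BTU = 57.67 therm → 57.67 × €1.13 = €65.17
Heat pump: 4,960,000 BTU / 3412 = 1,454 kWh heat; / 3.91 = 371.8 kWh in → × €0.152 = €56.51
Difference = |€65.17 − €56.51| = €8.66

€8.66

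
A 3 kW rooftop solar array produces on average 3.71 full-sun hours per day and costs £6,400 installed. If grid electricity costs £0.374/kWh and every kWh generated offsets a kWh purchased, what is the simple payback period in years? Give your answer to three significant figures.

4.21 years

Daily generation = 3 kW × 3.71 h = 11.13 kWh
Annual generation = 11.13 × 365 = 4062.4 kWh
Annual savings = 4062.4 × £0.374 = £1,519.36
Payback = £6,400 / £1,519.36 = 4.21 years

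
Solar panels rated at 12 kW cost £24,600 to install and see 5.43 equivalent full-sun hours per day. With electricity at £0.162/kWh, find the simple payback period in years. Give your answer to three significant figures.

6.38 years

Daily generation = 12 kW × 5.43 h = 65.16 kWh
Annual generation = 65.16 × 365 = 23783 kWh
Annual savings = 23783 × £0.162 = £3,852.91
Payback = £24,600 / £3,852.91 = 6.38 years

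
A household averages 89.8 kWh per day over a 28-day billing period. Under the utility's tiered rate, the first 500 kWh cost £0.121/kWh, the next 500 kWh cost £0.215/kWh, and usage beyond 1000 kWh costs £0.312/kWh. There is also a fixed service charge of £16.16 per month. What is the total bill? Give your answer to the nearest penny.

Usage = 89.8 kWh/day × 28 days = 2514.4 kWh
First 500 kWh × £0.121 = £60.50
Next 500 kWh × £0.215 = £107.50
Remaining 1514.4 kWh × £0.312 = £472.49
Energy charge = £640.49; + service £16.16 = £656.65

£656.65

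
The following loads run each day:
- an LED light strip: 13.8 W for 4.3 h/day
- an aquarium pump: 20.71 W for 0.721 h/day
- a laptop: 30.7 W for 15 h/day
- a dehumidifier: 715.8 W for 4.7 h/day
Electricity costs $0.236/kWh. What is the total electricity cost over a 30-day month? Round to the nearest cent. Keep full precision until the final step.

$27.61

LED light strip: 13.8 W × 4.3 h × 30 d = 1,780 Wh = 1.78 kWh
aquarium pump: 20.71 W × 0.721 h × 30 d = 448 Wh = 0.448 kWh
laptop: 30.7 W × 15 h × 30 d = 13,815 Wh = 13.81 kWh
dehumidifier: 715.8 W × 4.7 h × 30 d = 100,928 Wh = 100.9 kWh
Total energy = 1.78 + 0.448 + 13.81 + 100.9 = 117 kWh
Cost = 117 kWh × $0.236 = $27.61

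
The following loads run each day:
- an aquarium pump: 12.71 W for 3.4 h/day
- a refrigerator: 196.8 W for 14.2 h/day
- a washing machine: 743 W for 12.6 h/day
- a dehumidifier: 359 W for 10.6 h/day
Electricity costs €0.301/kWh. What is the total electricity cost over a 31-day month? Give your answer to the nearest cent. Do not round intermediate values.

€149.34

aquarium pump: 12.71 W × 3.4 h × 31 d = 1,340 Wh = 1.34 kWh
refrigerator: 196.8 W × 14.2 h × 31 d = 86,631 Wh = 86.63 kWh
washing machine: 743 W × 12.6 h × 31 d = 290,216 Wh = 290.2 kWh
dehumidifier: 359 W × 10.6 h × 31 d = 117,967 Wh = 118 kWh
Total energy = 1.34 + 86.63 + 290.2 + 118 = 496.2 kWh
Cost = 496.2 kWh × €0.301 = €149.34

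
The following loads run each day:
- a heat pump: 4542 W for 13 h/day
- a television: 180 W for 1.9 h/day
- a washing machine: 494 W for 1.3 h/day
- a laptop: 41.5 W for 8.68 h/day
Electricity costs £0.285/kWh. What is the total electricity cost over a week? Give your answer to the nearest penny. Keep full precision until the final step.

£120.48

heat pump: 4542 W × 13 h × 7 d = 413,322 Wh = 413.3 kWh
television: 180 W × 1.9 h × 7 d = 2,394 Wh = 2.394 kWh
washing machine: 494 W × 1.3 h × 7 d = 4,495 Wh = 4.495 kWh
laptop: 41.5 W × 8.68 h × 7 d = 2,522 Wh = 2.522 kWh
Total energy = 413.3 + 2.394 + 4.495 + 2.522 = 422.7 kWh
Cost = 422.7 kWh × £0.285 = £120.48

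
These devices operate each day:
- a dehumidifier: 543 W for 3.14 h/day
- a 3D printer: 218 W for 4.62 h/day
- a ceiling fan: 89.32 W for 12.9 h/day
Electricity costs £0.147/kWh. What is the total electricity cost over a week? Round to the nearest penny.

dehumidifier: 543 W × 3.14 h × 7 d = 11,935 Wh = 11.94 kWh
3D printer: 218 W × 4.62 h × 7 d = 7,050 Wh = 7.05 kWh
ceiling fan: 89.32 W × 12.9 h × 7 d = 8,066 Wh = 8.066 kWh
Total energy = 11.94 + 7.05 + 8.066 = 27.05 kWh
Cost = 27.05 kWh × £0.147 = £3.98

£3.98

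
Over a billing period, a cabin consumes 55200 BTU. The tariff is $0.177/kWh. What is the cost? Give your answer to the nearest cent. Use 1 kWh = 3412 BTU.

55200 BTU × (0.00029308 kWh/BTU) = 16.18 kWh
Cost = 16.18 kWh × $0.177/kWh = $2.86

$2.86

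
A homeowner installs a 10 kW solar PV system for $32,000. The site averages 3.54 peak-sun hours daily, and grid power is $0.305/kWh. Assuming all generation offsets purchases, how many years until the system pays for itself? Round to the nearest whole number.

8 years

Daily generation = 10 kW × 3.54 h = 35.4 kWh
Annual generation = 35.4 × 365 = 12921 kWh
Annual savings = 12921 × $0.305 = $3,940.90
Payback = $32,000 / $3,940.90 = 8.12 years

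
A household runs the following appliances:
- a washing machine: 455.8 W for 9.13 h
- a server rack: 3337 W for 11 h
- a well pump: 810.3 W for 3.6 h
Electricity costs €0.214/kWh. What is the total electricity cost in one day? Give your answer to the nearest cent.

€9.37

washing machine: 455.8 W × 9.13 h = 4,161 Wh = 4.161 kWh
server rack: 3337 W × 11 h = 36,707 Wh = 36.71 kWh
well pump: 810.3 W × 3.6 h = 2,917 Wh = 2.917 kWh
Total energy = 4.161 + 36.71 + 2.917 = 43.79 kWh
Cost = 43.79 kWh × €0.214 = €9.37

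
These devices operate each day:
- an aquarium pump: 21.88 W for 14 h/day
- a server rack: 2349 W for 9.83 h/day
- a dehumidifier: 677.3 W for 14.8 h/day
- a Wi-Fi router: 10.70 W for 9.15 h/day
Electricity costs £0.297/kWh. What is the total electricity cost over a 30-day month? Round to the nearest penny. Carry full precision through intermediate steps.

aquarium pump: 21.88 W × 14 h × 30 d = 9,190 Wh = 9.19 kWh
server rack: 2349 W × 9.83 h × 30 d = 692,720 Wh = 692.7 kWh
dehumidifier: 677.3 W × 14.8 h × 30 d = 300,721 Wh = 300.7 kWh
Wi-Fi router: 10.70 W × 9.15 h × 30 d = 2,937 Wh = 2.937 kWh
Total energy = 9.19 + 692.7 + 300.7 + 2.937 = 1,006 kWh
Cost = 1,006 kWh × £0.297 = £298.65

£298.65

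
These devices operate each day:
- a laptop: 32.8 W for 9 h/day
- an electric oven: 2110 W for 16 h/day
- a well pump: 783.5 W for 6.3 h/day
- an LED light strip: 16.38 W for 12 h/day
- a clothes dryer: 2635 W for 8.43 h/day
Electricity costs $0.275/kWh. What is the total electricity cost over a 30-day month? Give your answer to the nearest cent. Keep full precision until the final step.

laptop: 32.8 W × 9 h × 30 d = 8,856 Wh = 8.856 kWh
electric oven: 2110 W × 16 h × 30 d = 1,012,800 Wh = 1,013 kWh
well pump: 783.5 W × 6.3 h × 30 d = 148,082 Wh = 148.1 kWh
LED light strip: 16.38 W × 12 h × 30 d = 5,897 Wh = 5.897 kWh
clothes dryer: 2635 W × 8.43 h × 30 d = 666,392 Wh = 666.4 kWh
Total energy = 8.856 + 1,013 + 148.1 + 5.897 + 666.4 = 1,842 kWh
Cost = 1,842 kWh × $0.275 = $506.56

$506.56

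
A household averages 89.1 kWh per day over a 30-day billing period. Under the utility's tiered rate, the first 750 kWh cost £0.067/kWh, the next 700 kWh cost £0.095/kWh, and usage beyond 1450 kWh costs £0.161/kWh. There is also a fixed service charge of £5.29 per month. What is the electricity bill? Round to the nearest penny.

Usage = 89.1 kWh/day × 30 days = 2673 kWh
First 750 kWh × £0.067 = £50.25
Next 700 kWh × £0.095 = £66.50
Remaining 1223 kWh × £0.161 = £196.90
Energy charge = £313.65; + service £5.29 = £318.94

£318.94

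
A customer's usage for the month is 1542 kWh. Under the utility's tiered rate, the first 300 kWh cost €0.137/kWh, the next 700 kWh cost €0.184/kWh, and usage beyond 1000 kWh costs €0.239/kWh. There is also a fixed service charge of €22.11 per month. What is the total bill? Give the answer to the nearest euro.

First 300 kWh × €0.137 = €41.10
Next 700 kWh × €0.184 = €128.80
Remaining 542 kWh × €0.239 = €129.54
Energy charge = €299.44; + service €22.11 = €321.55 ≈ €322

€322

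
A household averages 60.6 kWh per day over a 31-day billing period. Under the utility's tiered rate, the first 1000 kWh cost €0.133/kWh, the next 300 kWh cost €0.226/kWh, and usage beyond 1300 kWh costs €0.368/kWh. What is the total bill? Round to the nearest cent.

€413.72

Usage = 60.6 kWh/day × 31 days = 1878.6 kWh
First 1000 kWh × €0.133 = €133.00
Next 300 kWh × €0.226 = €67.80
Remaining 578.6 kWh × €0.368 = €212.92
Total = €413.72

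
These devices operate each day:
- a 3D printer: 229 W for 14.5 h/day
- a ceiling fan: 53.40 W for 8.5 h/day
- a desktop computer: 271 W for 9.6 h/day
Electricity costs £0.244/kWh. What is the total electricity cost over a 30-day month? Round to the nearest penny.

£46.67

3D printer: 229 W × 14.5 h × 30 d = 99,615 Wh = 99.61 kWh
ceiling fan: 53.40 W × 8.5 h × 30 d = 13,617 Wh = 13.62 kWh
desktop computer: 271 W × 9.6 h × 30 d = 78,048 Wh = 78.05 kWh
Total energy = 99.61 + 13.62 + 78.05 = 191.3 kWh
Cost = 191.3 kWh × £0.244 = £46.67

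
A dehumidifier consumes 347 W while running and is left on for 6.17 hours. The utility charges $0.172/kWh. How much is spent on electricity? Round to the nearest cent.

Energy = 347 W × 6.17 h = 2,141 Wh = 2.141 kWh
Cost = 2.141 kWh × $0.172/kWh = $0.37

$0.37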